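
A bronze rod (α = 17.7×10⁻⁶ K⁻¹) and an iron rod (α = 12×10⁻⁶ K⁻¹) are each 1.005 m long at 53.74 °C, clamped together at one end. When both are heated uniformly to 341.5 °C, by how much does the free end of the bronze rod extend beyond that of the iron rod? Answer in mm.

1.65 mm

ΔT = 287.76 K
bronze: ΔL = 17.7×10⁻⁶ × 1.005 m × 287.76 = 5.1188×10⁻³ m = 5.1188 mm
iron: ΔL = 12×10⁻⁶ × 1.005 m × 287.76 = 3.4704×10⁻³ m = 3.4704 mm
difference = 5.1188 − 3.4704 = 1.6484 mm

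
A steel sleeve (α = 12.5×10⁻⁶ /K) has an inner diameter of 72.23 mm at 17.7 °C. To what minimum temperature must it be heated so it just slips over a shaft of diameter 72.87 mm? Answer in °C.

T = 727 °C

Required Δd = 72.87 − 72.23 = 0.64 mm
Δd = αd₀ΔT ⇒ ΔT = Δd/(αd₀) = 0.64 / (12.5×10⁻⁶ × 72.23) = 708.85 K
T_min = 17.7 + 708.85 = 726.55 °C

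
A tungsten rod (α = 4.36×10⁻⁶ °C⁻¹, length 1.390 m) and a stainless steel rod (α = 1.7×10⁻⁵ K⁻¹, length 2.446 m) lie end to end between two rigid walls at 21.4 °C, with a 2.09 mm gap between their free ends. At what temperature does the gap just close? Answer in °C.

T = 65.3 °C

α₁L₁ = 6.0604×10⁻⁶ m/K, α₂L₂ = 4.1582×10⁻⁵ m/K → total 4.76424×10⁻⁵ m/K
ΔT = g/(α₁L₁+α₂L₂) = 2.09×10⁻³ / 4.76424×10⁻⁵ = 43.868 K
T = 21.4 + 43.868 = 65.268 °C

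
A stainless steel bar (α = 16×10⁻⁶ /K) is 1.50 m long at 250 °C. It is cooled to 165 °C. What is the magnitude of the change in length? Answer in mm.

ΔL = 2.04 mm

|ΔT| = |165 − 250| = 85 K
ΔL = αL₀ΔT = (16×10⁻⁶)(1.50)(85) = 2.04×10⁻³ m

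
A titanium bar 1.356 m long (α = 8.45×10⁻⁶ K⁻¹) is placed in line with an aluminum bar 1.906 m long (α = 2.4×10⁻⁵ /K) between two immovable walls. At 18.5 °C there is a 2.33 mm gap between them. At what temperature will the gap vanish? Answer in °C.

α₁L₁ = 1.14582×10⁻⁵ m/K, α₂L₂ = 4.5744×10⁻⁵ m/K → total 5.72022×10⁻⁵ m/K
ΔT = g/(α₁L₁+α₂L₂) = 2.33×10⁻³ / 5.72022×10⁻⁵ = 40.733 K
T = 18.5 + 40.733 = 59.233 °C

T = 59.2 °C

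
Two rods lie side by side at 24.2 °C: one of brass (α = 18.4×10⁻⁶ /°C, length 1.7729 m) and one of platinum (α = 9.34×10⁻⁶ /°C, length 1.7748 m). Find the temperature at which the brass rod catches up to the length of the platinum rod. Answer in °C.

T = 142.6 °C

Equal length when α₁L₁ΔT − α₂L₂ΔT = L₂ − L₁ = 1.90×10⁻³ m
α₁L₁ = 3.262136×10⁻⁵, α₂L₂ = 1.6576632×10⁻⁵ → Δ(αL) = 1.6044728×10⁻⁵ m/K
ΔT = 1.90×10⁻³ / 1.6044728×10⁻⁵ = 118.419 K, so T = 24.2 + 118.419 = 142.619 °C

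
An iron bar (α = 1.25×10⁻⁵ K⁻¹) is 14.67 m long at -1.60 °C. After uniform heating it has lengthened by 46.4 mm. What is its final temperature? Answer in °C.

ΔL = αL₀ΔT ⇒ ΔT = ΔL / (αL₀)
ΔT = 46.4×10⁻³ m / (1.25×10⁻⁵ × 14.67 m) = 253.03 K
T = -1.60 + 253.03 = 251.43 °C

T = 251 °C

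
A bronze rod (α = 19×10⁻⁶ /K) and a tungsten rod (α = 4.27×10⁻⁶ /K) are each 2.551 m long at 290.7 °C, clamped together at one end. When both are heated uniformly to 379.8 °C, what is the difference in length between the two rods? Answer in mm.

ΔT = 89.1 K
bronze: ΔL = 19×10⁻⁶ × 2.551 m × 89.1 = 4.3186×10⁻³ m = 4.3186 mm
tungsten: ΔL = 4.27×10⁻⁶ × 2.551 m × 89.1 = 9.7055×10⁻⁴ m = 0.97055 mm
difference = 4.3186 − 0.97055 = 3.34805 mm

3.35 mm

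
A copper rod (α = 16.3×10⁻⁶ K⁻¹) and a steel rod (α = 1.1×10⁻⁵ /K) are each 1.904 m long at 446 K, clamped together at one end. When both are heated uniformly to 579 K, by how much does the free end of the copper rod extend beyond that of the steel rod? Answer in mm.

1.34 mm

ΔT = 133 K
copper: ΔL = 16.3×10⁻⁶ × 1.904 m × 133 = 4.1277×10⁻³ m = 4.1277 mm
steel: ΔL = 1.1×10⁻⁵ × 1.904 m × 133 = 2.7856×10⁻³ m = 2.7856 mm
difference = 4.1277 − 2.7856 = 1.3421 mm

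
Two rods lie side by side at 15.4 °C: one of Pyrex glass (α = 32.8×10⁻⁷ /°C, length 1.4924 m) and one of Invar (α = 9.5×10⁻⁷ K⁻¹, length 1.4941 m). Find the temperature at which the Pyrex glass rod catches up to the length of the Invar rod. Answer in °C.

Equal length when α₁L₁ΔT − α₂L₂ΔT = L₂ − L₁ = 1.70×10⁻³ m
α₁L₁ = 4.895072×10⁻⁶, α₂L₂ = 1.419395×10⁻⁶ → Δ(αL) = 3.475677×10⁻⁶ m/K
ΔT = 1.70×10⁻³ / 3.475677×10⁻⁶ = 489.113 K, so T = 15.4 + 489.113 = 504.513 °C

T = 504.5 °C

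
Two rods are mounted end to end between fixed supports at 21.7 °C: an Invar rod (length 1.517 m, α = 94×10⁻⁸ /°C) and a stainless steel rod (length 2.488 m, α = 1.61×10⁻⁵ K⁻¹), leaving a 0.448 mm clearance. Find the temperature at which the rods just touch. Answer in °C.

T = 32.5 °C

Gap closes when ΔL₁ + ΔL₂ = 0.448 mm = 4.48×10⁻⁴ m
(α₁L₁ + α₂L₂)ΔT = g
α₁L₁ + α₂L₂ = 94×10⁻⁸×1.517 + 1.61×10⁻⁵×2.488 = 4.148278×10⁻⁵ m/K
ΔT = 4.48×10⁻⁴ / 4.148278×10⁻⁵ = 10.800 K
T = 21.7 + 10.800 = 32.500 °C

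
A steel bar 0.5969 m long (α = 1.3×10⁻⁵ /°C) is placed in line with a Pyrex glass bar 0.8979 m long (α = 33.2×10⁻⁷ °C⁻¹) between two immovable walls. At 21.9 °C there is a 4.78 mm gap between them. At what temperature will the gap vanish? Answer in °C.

α₁L₁ = 7.7597×10⁻⁶ m/K, α₂L₂ = 2.981028×10⁻⁶ m/K → total 1.0740728×10⁻⁵ m/K
ΔT = g/(α₁L₁+α₂L₂) = 4.78×10⁻³ / 1.0740728×10⁻⁵ = 445.04 K
T = 21.9 + 445.04 = 466.94 °C

T = 467 °C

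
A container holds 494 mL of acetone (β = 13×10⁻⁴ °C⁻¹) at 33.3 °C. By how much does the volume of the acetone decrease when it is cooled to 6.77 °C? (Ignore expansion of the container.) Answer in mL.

|ΔT| = |6.77 − 33.3| = 26.53 K
ΔV = βV₀ΔT = (13×10⁻⁴)(494)(26.53) = 17.0 mL

ΔV = 17.0 mL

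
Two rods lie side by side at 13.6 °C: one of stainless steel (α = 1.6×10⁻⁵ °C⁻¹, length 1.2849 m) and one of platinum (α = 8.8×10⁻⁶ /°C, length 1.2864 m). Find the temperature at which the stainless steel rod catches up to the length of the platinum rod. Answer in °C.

T = 176.0 °C

Equal length when α₁L₁ΔT − α₂L₂ΔT = L₂ − L₁ = 1.50×10⁻³ m
α₁L₁ = 2.05584×10⁻⁵, α₂L₂ = 1.132032×10⁻⁵ → Δ(αL) = 9.23808×10⁻⁶ m/K
ΔT = 1.50×10⁻³ / 9.23808×10⁻⁶ = 162.371 K, so T = 13.6 + 162.371 = 175.971 °C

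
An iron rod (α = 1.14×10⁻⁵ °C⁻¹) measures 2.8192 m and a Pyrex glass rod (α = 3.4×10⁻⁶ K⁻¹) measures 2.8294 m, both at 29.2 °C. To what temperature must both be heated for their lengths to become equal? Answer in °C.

T = 482.2 °C

L₁(1 + α₁ΔT) = L₂(1 + α₂ΔT) ⇒ ΔT = (L₂ − L₁)/(α₁L₁ − α₂L₂)
L₂ − L₁ = 2.8294 − 2.8192 = 1.02×10⁻² m
α₁L₁ − α₂L₂ = 1.14×10⁻⁵×2.8192 − 3.4×10⁻⁶×2.8294 = 2.251892×10⁻⁵ m/K
ΔT = 1.02×10⁻² / 2.251892×10⁻⁵ = 452.952 K
T = 29.2 + 452.952 = 482.152 °C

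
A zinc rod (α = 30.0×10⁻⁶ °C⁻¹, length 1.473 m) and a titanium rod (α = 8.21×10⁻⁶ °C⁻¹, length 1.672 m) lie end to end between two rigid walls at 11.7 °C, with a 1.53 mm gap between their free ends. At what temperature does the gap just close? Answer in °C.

α₁L₁ = 4.419×10⁻⁵ m/K, α₂L₂ = 1.372712×10⁻⁵ m/K → total 5.791712×10⁻⁵ m/K
ΔT = g/(α₁L₁+α₂L₂) = 1.53×10⁻³ / 5.791712×10⁻⁵ = 26.417 K
T = 11.7 + 26.417 = 38.117 °C

T = 38.1 °C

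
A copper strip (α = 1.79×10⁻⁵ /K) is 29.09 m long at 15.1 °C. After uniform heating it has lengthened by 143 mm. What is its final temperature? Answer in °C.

T = 290 °C

ΔL = αL₀ΔT ⇒ ΔT = ΔL / (αL₀)
ΔT = 143×10⁻³ m / (1.79×10⁻⁵ × 29.09 m) = 274.62 K
T = 15.1 + 274.62 = 289.72 °C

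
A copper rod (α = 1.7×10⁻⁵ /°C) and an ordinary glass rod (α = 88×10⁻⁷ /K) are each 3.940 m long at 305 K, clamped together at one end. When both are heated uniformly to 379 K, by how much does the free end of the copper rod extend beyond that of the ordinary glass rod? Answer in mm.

ΔT = 74 K
copper: ΔL = 1.7×10⁻⁵ × 3.940 m × 74 = 4.9565×10⁻³ m = 4.9565 mm
ordinary glass: ΔL = 88×10⁻⁷ × 3.940 m × 74 = 2.5657×10⁻³ m = 2.5657 mm
difference = 4.9565 − 2.5657 = 2.3908 mm

2.39 mm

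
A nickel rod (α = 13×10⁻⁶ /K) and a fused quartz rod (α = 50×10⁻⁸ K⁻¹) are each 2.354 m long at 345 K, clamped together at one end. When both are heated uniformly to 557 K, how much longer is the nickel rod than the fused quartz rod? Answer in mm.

ΔT = 212 K
nickel: ΔL = 13×10⁻⁶ × 2.354 m × 212 = 6.4876×10⁻³ m = 6.4876 mm
fused quartz: ΔL = 50×10⁻⁸ × 2.354 m × 212 = 2.4952×10⁻⁴ m = 0.24952 mm
difference = 6.4876 − 0.24952 = 6.23808 mm

6.24 mm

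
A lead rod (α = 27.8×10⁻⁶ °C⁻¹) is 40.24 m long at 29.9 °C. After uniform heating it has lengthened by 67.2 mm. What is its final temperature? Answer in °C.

T = 90.0 °C

ΔL = αL₀ΔT ⇒ ΔT = ΔL / (αL₀)
ΔT = 67.2×10⁻³ m / (27.8×10⁻⁶ × 40.24 m) = 60.071 K
T = 29.9 + 60.071 = 89.971 °C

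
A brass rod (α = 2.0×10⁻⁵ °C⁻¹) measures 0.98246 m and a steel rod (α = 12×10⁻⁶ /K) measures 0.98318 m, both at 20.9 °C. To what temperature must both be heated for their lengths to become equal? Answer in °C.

T = 112.6 °C

L₁(1 + α₁ΔT) = L₂(1 + α₂ΔT) ⇒ ΔT = (L₂ − L₁)/(α₁L₁ − α₂L₂)
L₂ − L₁ = 0.98318 − 0.98246 = 7.20×10⁻⁴ m
α₁L₁ − α₂L₂ = 2.0×10⁻⁵×0.98246 − 12×10⁻⁶×0.98318 = 7.85104×10⁻⁶ m/K
ΔT = 7.20×10⁻⁴ / 7.85104×10⁻⁶ = 91.708 K
T = 20.9 + 91.708 = 112.608 °C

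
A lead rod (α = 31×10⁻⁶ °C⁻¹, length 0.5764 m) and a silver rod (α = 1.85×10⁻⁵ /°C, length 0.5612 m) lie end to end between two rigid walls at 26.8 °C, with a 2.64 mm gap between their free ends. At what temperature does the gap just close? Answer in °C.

T = 120 °C

Gap closes when ΔL₁ + ΔL₂ = 2.64 mm = 2.64×10⁻³ m
(α₁L₁ + α₂L₂)ΔT = g
α₁L₁ + α₂L₂ = 31×10⁻⁶×0.5764 + 1.85×10⁻⁵×0.5612 = 2.82506×10⁻⁵ m/K
ΔT = 2.64×10⁻³ / 2.82506×10⁻⁵ = 93.45 K
T = 26.8 + 93.45 = 120.25 °C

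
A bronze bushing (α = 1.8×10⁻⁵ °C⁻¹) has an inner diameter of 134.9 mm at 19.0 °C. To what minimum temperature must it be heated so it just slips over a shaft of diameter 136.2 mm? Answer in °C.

T = 554 °C

Required Δd = 136.2 − 134.9 = 1.3 mm
Δd = αd₀ΔT ⇒ ΔT = Δd/(αd₀) = 1.3 / (1.8×10⁻⁵ × 134.9) = 535.38 K
T_min = 19.0 + 535.38 = 554.38 °C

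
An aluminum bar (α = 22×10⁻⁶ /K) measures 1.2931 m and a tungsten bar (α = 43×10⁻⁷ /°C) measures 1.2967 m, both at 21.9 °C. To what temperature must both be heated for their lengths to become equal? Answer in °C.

Equal length when α₁L₁ΔT − α₂L₂ΔT = L₂ − L₁ = 3.60×10⁻³ m
α₁L₁ = 2.84482×10⁻⁵, α₂L₂ = 5.57581×10⁻⁶ → Δ(αL) = 2.287239×10⁻⁵ m/K
ΔT = 3.60×10⁻³ / 2.287239×10⁻⁵ = 157.395 K, so T = 21.9 + 157.395 = 179.295 °C

T = 179.3 °C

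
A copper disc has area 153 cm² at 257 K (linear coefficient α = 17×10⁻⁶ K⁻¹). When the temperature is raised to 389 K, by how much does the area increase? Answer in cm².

ΔA = 0.687 cm²

Area coefficient ≈ 2α; |ΔT| = 132 K
ΔA = 2αA₀ΔT = 2(17×10⁻⁶)(153)(132) = 0.687 cm²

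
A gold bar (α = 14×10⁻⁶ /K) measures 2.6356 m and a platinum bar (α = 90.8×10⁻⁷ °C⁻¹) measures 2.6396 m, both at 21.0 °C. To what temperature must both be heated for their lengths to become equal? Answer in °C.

Equal length when α₁L₁ΔT − α₂L₂ΔT = L₂ − L₁ = 4.00×10⁻³ m
α₁L₁ = 3.68984×10⁻⁵, α₂L₂ = 2.3967568×10⁻⁵ → Δ(αL) = 1.2930832×10⁻⁵ m/K
ΔT = 4.00×10⁻³ / 1.2930832×10⁻⁵ = 309.338 K, so T = 21.0 + 309.338 = 330.338 °C

T = 330.3 °C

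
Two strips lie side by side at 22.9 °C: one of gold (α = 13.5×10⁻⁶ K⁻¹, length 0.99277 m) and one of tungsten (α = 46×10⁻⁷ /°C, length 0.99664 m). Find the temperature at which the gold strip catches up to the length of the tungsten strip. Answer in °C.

T = 461.8 °C

Equal length when α₁L₁ΔT − α₂L₂ΔT = L₂ − L₁ = 3.87×10⁻³ m
α₁L₁ = 1.3402395×10⁻⁵, α₂L₂ = 4.584544×10⁻⁶ → Δ(αL) = 8.817851×10⁻⁶ m/K
ΔT = 3.87×10⁻³ / 8.817851×10⁻⁶ = 438.882 K, so T = 22.9 + 438.882 = 461.782 °C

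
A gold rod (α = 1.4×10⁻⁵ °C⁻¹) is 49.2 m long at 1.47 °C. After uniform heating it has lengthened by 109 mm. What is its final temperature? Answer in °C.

T = 160 °C

ΔL = αL₀ΔT ⇒ ΔT = ΔL / (αL₀)
ΔT = 109×10⁻³ m / (1.4×10⁻⁵ × 49.2 m) = 158.25 K
T = 1.47 + 158.25 = 159.72 °C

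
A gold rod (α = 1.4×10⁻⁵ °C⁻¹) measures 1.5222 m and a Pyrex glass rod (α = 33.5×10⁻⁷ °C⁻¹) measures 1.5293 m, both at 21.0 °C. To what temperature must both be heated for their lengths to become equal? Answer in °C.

L₁(1 + α₁ΔT) = L₂(1 + α₂ΔT) ⇒ ΔT = (L₂ − L₁)/(α₁L₁ − α₂L₂)
L₂ − L₁ = 1.5293 − 1.5222 = 7.10×10⁻³ m
α₁L₁ − α₂L₂ = 1.4×10⁻⁵×1.5222 − 33.5×10⁻⁷×1.5293 = 1.6187645×10⁻⁵ m/K
ΔT = 7.10×10⁻³ / 1.6187645×10⁻⁵ = 438.606 K
T = 21.0 + 438.606 = 459.606 °C

T = 459.6 °C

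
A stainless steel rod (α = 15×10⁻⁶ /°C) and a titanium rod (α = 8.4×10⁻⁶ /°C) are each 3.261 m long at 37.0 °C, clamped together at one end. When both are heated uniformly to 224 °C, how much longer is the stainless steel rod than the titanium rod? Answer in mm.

ΔT = 187.0 K
stainless steel: ΔL = 15×10⁻⁶ × 3.261 m × 187.0 = 9.1471×10⁻³ m = 9.1471 mm
titanium: ΔL = 8.4×10⁻⁶ × 3.261 m × 187.0 = 5.1224×10⁻³ m = 5.1224 mm
difference = 9.1471 − 5.1224 = 4.0247 mm

4.02 mm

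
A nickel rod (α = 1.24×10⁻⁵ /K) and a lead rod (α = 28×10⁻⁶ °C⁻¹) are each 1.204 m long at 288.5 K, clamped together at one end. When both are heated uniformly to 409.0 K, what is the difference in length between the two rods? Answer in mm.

2.26 mm

ΔT = 120.5 K
nickel: ΔL = 1.24×10⁻⁵ × 1.204 m × 120.5 = 1.7990×10⁻³ m = 1.7990 mm
lead: ΔL = 28×10⁻⁶ × 1.204 m × 120.5 = 4.0623×10⁻³ m = 4.0623 mm
difference = 4.0623 − 1.7990 = 2.2633 mm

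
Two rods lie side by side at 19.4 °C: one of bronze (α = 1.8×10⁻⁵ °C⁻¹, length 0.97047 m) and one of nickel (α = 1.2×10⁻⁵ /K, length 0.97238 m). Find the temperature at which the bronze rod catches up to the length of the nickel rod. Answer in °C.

L₁(1 + α₁ΔT) = L₂(1 + α₂ΔT) ⇒ ΔT = (L₂ − L₁)/(α₁L₁ − α₂L₂)
L₂ − L₁ = 0.97238 − 0.97047 = 1.91×10⁻³ m
α₁L₁ − α₂L₂ = 1.8×10⁻⁵×0.97047 − 1.2×10⁻⁵×0.97238 = 5.7999×10⁻⁶ m/K
ΔT = 1.91×10⁻³ / 5.7999×10⁻⁶ = 329.316 K
T = 19.4 + 329.316 = 348.716 °C

T = 348.7 °C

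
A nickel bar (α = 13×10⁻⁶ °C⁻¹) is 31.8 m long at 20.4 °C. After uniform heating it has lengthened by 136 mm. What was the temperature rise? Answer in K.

ΔT = 329 K

ΔL = αL₀ΔT ⇒ ΔT = ΔL / (αL₀)
ΔT = 136×10⁻³ m / (13×10⁻⁶ × 31.8 m) = 328.98 K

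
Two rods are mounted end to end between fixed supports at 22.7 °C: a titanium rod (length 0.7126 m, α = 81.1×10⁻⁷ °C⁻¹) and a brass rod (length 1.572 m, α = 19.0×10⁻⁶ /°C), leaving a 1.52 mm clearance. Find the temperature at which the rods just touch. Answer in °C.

T = 65.3 °C

Gap closes when ΔL₁ + ΔL₂ = 1.52 mm = 1.52×10⁻³ m
(α₁L₁ + α₂L₂)ΔT = g
α₁L₁ + α₂L₂ = 81.1×10⁻⁷×0.7126 + 19.0×10⁻⁶×1.572 = 3.5647186×10⁻⁵ m/K
ΔT = 1.52×10⁻³ / 3.5647186×10⁻⁵ = 42.640 K
T = 22.7 + 42.640 = 65.340 °C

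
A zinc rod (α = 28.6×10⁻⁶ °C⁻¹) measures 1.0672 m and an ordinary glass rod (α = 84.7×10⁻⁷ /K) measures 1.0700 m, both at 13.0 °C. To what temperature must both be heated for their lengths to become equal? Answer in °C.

Equal length when α₁L₁ΔT − α₂L₂ΔT = L₂ − L₁ = 2.80×10⁻³ m
α₁L₁ = 3.052192×10⁻⁵, α₂L₂ = 9.0629×10⁻⁶ → Δ(αL) = 2.145902×10⁻⁵ m/K
ΔT = 2.80×10⁻³ / 2.145902×10⁻⁵ = 130.481 K, so T = 13.0 + 130.481 = 143.481 °C

T = 143.5 °C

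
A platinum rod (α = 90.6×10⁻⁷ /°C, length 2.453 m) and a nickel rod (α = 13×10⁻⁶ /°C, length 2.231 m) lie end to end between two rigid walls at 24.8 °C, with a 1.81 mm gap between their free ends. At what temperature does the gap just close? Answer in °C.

Gap closes when ΔL₁ + ΔL₂ = 1.81 mm = 1.81×10⁻³ m
(α₁L₁ + α₂L₂)ΔT = g
α₁L₁ + α₂L₂ = 90.6×10⁻⁷×2.453 + 13×10⁻⁶×2.231 = 5.122718×10⁻⁵ m/K
ΔT = 1.81×10⁻³ / 5.122718×10⁻⁵ = 35.333 K
T = 24.8 + 35.333 = 60.133 °C

T = 60.1 °C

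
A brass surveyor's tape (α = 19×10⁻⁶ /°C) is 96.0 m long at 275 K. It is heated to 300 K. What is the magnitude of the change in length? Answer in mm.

|ΔT| = |300 − 275| = 25 K
ΔL = αL₀ΔT = (19×10⁻⁶)(96.0)(25) = 4.56×10⁻² m

ΔL = 45.6 mm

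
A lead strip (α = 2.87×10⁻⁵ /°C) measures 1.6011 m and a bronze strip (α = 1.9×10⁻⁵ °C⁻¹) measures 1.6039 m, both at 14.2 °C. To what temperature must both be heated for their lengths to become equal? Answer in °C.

T = 195.1 °C

Equal length when α₁L₁ΔT − α₂L₂ΔT = L₂ − L₁ = 2.80×10⁻³ m
α₁L₁ = 4.595157×10⁻⁵, α₂L₂ = 3.04741×10⁻⁵ → Δ(αL) = 1.547747×10⁻⁵ m/K
ΔT = 2.80×10⁻³ / 1.547747×10⁻⁵ = 180.908 K, so T = 14.2 + 180.908 = 195.108 °C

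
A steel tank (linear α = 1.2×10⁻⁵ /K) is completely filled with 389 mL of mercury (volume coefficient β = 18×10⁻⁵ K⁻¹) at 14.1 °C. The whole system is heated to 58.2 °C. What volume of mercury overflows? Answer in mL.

2.47 mL

The tank also expands: β_container ≈ 3α = 3.6×10⁻⁵ /K
Net overflow = V₀(β_liq − 3α_cont)ΔT
β − 3α = 1.80×10⁻⁴ − 3.6×10⁻⁵ = 1.44×10⁻⁴ /K; ΔT = 44.1 K
ΔV = 389 × 1.44×10⁻⁴ × 44.1 = 2.47 mL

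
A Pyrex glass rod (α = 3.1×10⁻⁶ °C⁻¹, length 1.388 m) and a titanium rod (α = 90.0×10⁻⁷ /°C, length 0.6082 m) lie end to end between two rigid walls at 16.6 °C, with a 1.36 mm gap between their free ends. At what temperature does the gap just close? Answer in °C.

α₁L₁ = 4.3028×10⁻⁶ m/K, α₂L₂ = 5.4738×10⁻⁶ m/K → total 9.7766×10⁻⁶ m/K
ΔT = g/(α₁L₁+α₂L₂) = 1.36×10⁻³ / 9.7766×10⁻⁶ = 139.11 K
T = 16.6 + 139.11 = 155.71 °C

T = 156 °C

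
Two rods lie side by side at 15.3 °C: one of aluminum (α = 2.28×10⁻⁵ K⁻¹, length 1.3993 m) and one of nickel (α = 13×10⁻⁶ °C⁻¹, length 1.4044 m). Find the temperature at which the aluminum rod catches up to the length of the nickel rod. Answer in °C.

T = 389.0 °C

Equal length when α₁L₁ΔT − α₂L₂ΔT = L₂ − L₁ = 5.10×10⁻³ m
α₁L₁ = 3.190404×10⁻⁵, α₂L₂ = 1.82572×10⁻⁵ → Δ(αL) = 1.364684×10⁻⁵ m/K
ΔT = 5.10×10⁻³ / 1.364684×10⁻⁵ = 373.713 K, so T = 15.3 + 373.713 = 389.013 °C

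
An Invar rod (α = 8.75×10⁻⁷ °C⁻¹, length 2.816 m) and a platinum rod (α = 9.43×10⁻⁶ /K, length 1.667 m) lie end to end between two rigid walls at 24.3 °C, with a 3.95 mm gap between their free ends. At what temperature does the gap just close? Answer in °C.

α₁L₁ = 2.464×10⁻⁶ m/K, α₂L₂ = 1.571981×10⁻⁵ m/K → total 1.818381×10⁻⁵ m/K
ΔT = g/(α₁L₁+α₂L₂) = 3.95×10⁻³ / 1.818381×10⁻⁵ = 217.23 K
T = 24.3 + 217.23 = 241.53 °C

T = 242 °C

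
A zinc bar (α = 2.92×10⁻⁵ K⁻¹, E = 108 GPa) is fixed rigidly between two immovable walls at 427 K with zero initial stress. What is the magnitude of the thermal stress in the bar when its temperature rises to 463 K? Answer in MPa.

Fully constrained: the free strain ε = αΔT is blocked, so σ = Eε = EαΔT.
|ΔT| = 36 K
σ = 108×10⁹ × 2.92×10⁻⁵ × 36 = 1.14×10⁸ Pa

σ = 114 MPa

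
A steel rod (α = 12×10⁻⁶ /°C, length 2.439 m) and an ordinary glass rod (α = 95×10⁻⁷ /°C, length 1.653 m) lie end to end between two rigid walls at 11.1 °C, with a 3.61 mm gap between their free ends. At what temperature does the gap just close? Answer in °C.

T = 91.4 °C

α₁L₁ = 2.9268×10⁻⁵ m/K, α₂L₂ = 1.57035×10⁻⁵ m/K → total 4.49715×10⁻⁵ m/K
ΔT = g/(α₁L₁+α₂L₂) = 3.61×10⁻³ / 4.49715×10⁻⁵ = 80.273 K
T = 11.1 + 80.273 = 91.373 °C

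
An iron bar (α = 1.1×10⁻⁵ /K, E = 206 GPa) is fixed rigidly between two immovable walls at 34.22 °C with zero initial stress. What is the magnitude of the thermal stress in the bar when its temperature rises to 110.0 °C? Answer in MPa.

σ = 172 MPa

Fully constrained: the free strain ε = αΔT is blocked, so σ = Eε = EαΔT.
|ΔT| = 75.78 K
σ = 206×10⁹ × 1.1×10⁻⁵ × 75.78 = 1.72×10⁸ Pa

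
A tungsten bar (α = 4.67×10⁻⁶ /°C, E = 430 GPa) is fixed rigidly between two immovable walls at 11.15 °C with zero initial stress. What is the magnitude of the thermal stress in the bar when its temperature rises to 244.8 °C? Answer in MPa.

σ = 469 MPa

Fully constrained: the free strain ε = αΔT is blocked, so σ = Eε = EαΔT.
|ΔT| = 233.65 K
σ = 430×10⁹ × 4.67×10⁻⁶ × 233.65 = 4.69×10⁸ Pa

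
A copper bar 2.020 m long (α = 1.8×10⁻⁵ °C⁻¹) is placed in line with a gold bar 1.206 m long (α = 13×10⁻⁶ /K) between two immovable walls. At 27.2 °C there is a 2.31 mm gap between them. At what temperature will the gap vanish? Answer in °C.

T = 71.6 °C

Gap closes when ΔL₁ + ΔL₂ = 2.31 mm = 2.31×10⁻³ m
(α₁L₁ + α₂L₂)ΔT = g
α₁L₁ + α₂L₂ = 1.8×10⁻⁵×2.020 + 13×10⁻⁶×1.206 = 5.2038×10⁻⁵ m/K
ΔT = 2.31×10⁻³ / 5.2038×10⁻⁵ = 44.391 K
T = 27.2 + 44.391 = 71.591 °C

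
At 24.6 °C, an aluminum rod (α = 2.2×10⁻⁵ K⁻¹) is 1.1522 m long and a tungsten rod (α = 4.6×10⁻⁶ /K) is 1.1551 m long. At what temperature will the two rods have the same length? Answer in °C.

T = 169.3 °C

L₁(1 + α₁ΔT) = L₂(1 + α₂ΔT) ⇒ ΔT = (L₂ − L₁)/(α₁L₁ − α₂L₂)
L₂ − L₁ = 1.1551 − 1.1522 = 2.90×10⁻³ m
α₁L₁ − α₂L₂ = 2.2×10⁻⁵×1.1522 − 4.6×10⁻⁶×1.1551 = 2.003494×10⁻⁵ m/K
ΔT = 2.90×10⁻³ / 2.003494×10⁻⁵ = 144.747 K
T = 24.6 + 144.747 = 169.347 °C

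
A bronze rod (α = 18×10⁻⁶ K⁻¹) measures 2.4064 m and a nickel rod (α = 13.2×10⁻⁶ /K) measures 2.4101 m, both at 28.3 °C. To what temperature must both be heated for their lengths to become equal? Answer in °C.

T = 350.0 °C

L₁(1 + α₁ΔT) = L₂(1 + α₂ΔT) ⇒ ΔT = (L₂ − L₁)/(α₁L₁ − α₂L₂)
L₂ − L₁ = 2.4101 − 2.4064 = 3.70×10⁻³ m
α₁L₁ − α₂L₂ = 18×10⁻⁶×2.4064 − 13.2×10⁻⁶×2.4101 = 1.150188×10⁻⁵ m/K
ΔT = 3.70×10⁻³ / 1.150188×10⁻⁵ = 321.687 K
T = 28.3 + 321.687 = 349.987 °C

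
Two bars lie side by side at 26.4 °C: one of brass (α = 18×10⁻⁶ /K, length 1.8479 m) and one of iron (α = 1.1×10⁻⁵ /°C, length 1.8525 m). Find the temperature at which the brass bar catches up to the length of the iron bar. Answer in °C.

T = 383.4 °C

L₁(1 + α₁ΔT) = L₂(1 + α₂ΔT) ⇒ ΔT = (L₂ − L₁)/(α₁L₁ − α₂L₂)
L₂ − L₁ = 1.8525 − 1.8479 = 4.60×10⁻³ m
α₁L₁ − α₂L₂ = 18×10⁻⁶×1.8479 − 1.1×10⁻⁵×1.8525 = 1.28847×10⁻⁵ m/K
ΔT = 4.60×10⁻³ / 1.28847×10⁻⁵ = 357.013 K
T = 26.4 + 357.013 = 383.413 °C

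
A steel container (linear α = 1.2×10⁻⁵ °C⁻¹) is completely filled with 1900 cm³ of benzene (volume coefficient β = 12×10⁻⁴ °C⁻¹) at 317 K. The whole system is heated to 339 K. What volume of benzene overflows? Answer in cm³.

The container also expands: β_container ≈ 3α = 3.6×10⁻⁵ /K
Net overflow = V₀(β_liq − 3α_cont)ΔT
β − 3α = 1.20×10⁻³ − 3.6×10⁻⁵ = 1.164×10⁻³ /K; ΔT = 22 K
ΔV = 1900 × 1.164×10⁻³ × 22 = 48.7 cm³

48.7 cm³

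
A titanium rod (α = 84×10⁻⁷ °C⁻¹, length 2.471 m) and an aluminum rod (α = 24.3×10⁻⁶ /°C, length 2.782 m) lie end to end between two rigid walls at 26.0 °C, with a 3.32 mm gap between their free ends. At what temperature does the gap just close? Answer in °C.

α₁L₁ = 2.07564×10⁻⁵ m/K, α₂L₂ = 6.76026×10⁻⁵ m/K → total 8.8359×10⁻⁵ m/K
ΔT = g/(α₁L₁+α₂L₂) = 3.32×10⁻³ / 8.8359×10⁻⁵ = 37.574 K
T = 26.0 + 37.574 = 63.574 °C

T = 63.6 °C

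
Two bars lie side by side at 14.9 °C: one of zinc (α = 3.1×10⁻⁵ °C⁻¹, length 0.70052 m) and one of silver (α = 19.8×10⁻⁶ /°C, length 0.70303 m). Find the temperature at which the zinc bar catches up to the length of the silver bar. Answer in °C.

Equal length when α₁L₁ΔT − α₂L₂ΔT = L₂ − L₁ = 2.51×10⁻³ m
α₁L₁ = 2.171612×10⁻⁵, α₂L₂ = 1.3919994×10⁻⁵ → Δ(αL) = 7.796126×10⁻⁶ m/K
ΔT = 2.51×10⁻³ / 7.796126×10⁻⁶ = 321.955 K, so T = 14.9 + 321.955 = 336.855 °C

T = 336.9 °C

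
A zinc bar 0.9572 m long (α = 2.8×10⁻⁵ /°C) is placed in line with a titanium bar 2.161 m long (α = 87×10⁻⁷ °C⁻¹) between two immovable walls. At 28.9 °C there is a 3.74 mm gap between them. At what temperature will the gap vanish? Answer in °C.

Gap closes when ΔL₁ + ΔL₂ = 3.74 mm = 3.74×10⁻³ m
(α₁L₁ + α₂L₂)ΔT = g
α₁L₁ + α₂L₂ = 2.8×10⁻⁵×0.9572 + 87×10⁻⁷×2.161 = 4.56023×10⁻⁵ m/K
ΔT = 3.74×10⁻³ / 4.56023×10⁻⁵ = 82.01 K
T = 28.9 + 82.01 = 110.91 °C

T = 111 °C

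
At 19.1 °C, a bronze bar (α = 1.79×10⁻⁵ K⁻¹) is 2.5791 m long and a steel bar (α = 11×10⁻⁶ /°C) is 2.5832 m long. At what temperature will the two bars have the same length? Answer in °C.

L₁(1 + α₁ΔT) = L₂(1 + α₂ΔT) ⇒ ΔT = (L₂ − L₁)/(α₁L₁ − α₂L₂)
L₂ − L₁ = 2.5832 − 2.5791 = 4.10×10⁻³ m
α₁L₁ − α₂L₂ = 1.79×10⁻⁵×2.5791 − 11×10⁻⁶×2.5832 = 1.775069×10⁻⁵ m/K
ΔT = 4.10×10⁻³ / 1.775069×10⁻⁵ = 230.977 K
T = 19.1 + 230.977 = 250.077 °C

T = 250.1 °C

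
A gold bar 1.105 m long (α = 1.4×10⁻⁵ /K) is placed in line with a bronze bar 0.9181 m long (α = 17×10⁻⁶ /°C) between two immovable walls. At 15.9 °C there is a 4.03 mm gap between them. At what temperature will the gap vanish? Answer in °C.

Gap closes when ΔL₁ + ΔL₂ = 4.03 mm = 4.03×10⁻³ m
(α₁L₁ + α₂L₂)ΔT = g
α₁L₁ + α₂L₂ = 1.4×10⁻⁵×1.105 + 17×10⁻⁶×0.9181 = 3.10777×10⁻⁵ m/K
ΔT = 4.03×10⁻³ / 3.10777×10⁻⁵ = 129.67 K
T = 15.9 + 129.67 = 145.57 °C

T = 146 °C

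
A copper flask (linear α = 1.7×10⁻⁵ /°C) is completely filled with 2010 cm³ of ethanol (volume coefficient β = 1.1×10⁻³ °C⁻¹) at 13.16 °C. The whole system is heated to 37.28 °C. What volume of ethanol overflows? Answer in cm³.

50.9 cm³

The flask also expands: β_container ≈ 3α = 5.1×10⁻⁵ /K
Net overflow = V₀(β_liq − 3α_cont)ΔT
β − 3α = 1.10×10⁻³ − 5.1×10⁻⁵ = 1.049×10⁻³ /K; ΔT = 24.12 K
ΔV = 2010 × 1.049×10⁻³ × 24.12 = 50.9 cm³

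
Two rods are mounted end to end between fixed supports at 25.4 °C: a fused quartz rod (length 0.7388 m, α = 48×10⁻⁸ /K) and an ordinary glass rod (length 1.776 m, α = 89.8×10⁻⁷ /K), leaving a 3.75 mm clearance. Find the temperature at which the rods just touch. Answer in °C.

Gap closes when ΔL₁ + ΔL₂ = 3.75 mm = 3.75×10⁻³ m
(α₁L₁ + α₂L₂)ΔT = g
α₁L₁ + α₂L₂ = 48×10⁻⁸×0.7388 + 89.8×10⁻⁷×1.776 = 1.6303104×10⁻⁵ m/K
ΔT = 3.75×10⁻³ / 1.6303104×10⁻⁵ = 230.02 K
T = 25.4 + 230.02 = 255.42 °C

T = 255 °C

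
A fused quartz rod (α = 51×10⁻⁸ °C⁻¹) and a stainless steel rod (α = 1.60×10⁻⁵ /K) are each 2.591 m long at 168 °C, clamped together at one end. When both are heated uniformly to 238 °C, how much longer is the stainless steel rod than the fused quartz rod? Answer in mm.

2.81 mm

ΔT = 70 K
fused quartz: ΔL = 51×10⁻⁸ × 2.591 m × 70 = 9.2499×10⁻⁵ m = 0.092499 mm
stainless steel: ΔL = 1.60×10⁻⁵ × 2.591 m × 70 = 2.9019×10⁻³ m = 2.9019 mm
difference = 2.9019 − 0.092499 = 2.809401 mm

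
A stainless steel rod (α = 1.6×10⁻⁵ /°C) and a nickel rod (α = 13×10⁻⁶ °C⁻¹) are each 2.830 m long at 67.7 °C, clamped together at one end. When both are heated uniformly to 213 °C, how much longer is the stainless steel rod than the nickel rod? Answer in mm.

ΔT = 145.3 K
stainless steel: ΔL = 1.6×10⁻⁵ × 2.830 m × 145.3 = 6.5792×10⁻³ m = 6.5792 mm
nickel: ΔL = 13×10⁻⁶ × 2.830 m × 145.3 = 5.3456×10⁻³ m = 5.3456 mm
difference = 6.5792 − 5.3456 = 1.2336 mm

1.23 mm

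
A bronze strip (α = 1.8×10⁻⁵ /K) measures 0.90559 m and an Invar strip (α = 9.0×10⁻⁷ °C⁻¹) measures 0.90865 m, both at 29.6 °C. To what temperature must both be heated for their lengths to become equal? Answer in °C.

L₁(1 + α₁ΔT) = L₂(1 + α₂ΔT) ⇒ ΔT = (L₂ − L₁)/(α₁L₁ − α₂L₂)
L₂ − L₁ = 0.90865 − 0.90559 = 3.06×10⁻³ m
α₁L₁ − α₂L₂ = 1.8×10⁻⁵×0.90559 − 9.0×10⁻⁷×0.90865 = 1.5482835×10⁻⁵ m/K
ΔT = 3.06×10⁻³ / 1.5482835×10⁻⁵ = 197.638 K
T = 29.6 + 197.638 = 227.238 °C

T = 227.2 °C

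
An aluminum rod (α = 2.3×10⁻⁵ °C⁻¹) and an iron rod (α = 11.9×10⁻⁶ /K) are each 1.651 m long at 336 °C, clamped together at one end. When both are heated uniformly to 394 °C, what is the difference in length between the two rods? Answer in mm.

ΔT = 58 K
aluminum: ΔL = 2.3×10⁻⁵ × 1.651 m × 58 = 2.2024×10⁻³ m = 2.2024 mm
iron: ΔL = 11.9×10⁻⁶ × 1.651 m × 58 = 1.1395×10⁻³ m = 1.1395 mm
difference = 2.2024 − 1.1395 = 1.0629 mm

1.06 mm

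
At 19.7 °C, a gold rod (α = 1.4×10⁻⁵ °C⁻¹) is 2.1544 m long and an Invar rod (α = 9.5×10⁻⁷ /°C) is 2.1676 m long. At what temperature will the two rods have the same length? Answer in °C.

T = 489.4 °C

Equal length when α₁L₁ΔT − α₂L₂ΔT = L₂ − L₁ = 1.32×10⁻² m
α₁L₁ = 3.01616×10⁻⁵, α₂L₂ = 2.05922×10⁻⁶ → Δ(αL) = 2.810238×10⁻⁵ m/K
ΔT = 1.32×10⁻² / 2.810238×10⁻⁵ = 469.711 K, so T = 19.7 + 469.711 = 489.411 °C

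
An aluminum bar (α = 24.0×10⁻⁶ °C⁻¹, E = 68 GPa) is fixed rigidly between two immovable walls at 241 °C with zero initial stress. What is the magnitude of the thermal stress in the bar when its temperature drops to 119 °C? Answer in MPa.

σ = 199 MPa

Fully constrained: the free strain ε = αΔT is blocked, so σ = Eε = EαΔT.
|ΔT| = 122 K
σ = 68.0×10⁹ × 24.0×10⁻⁶ × 122 = 1.99×10⁸ Pa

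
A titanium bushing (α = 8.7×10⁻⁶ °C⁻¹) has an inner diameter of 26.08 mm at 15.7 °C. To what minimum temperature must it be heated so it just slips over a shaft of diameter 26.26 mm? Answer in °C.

Required Δd = 26.26 − 26.08 = 0.18 mm
Δd = αd₀ΔT ⇒ ΔT = Δd/(αd₀) = 0.18 / (8.7×10⁻⁶ × 26.08) = 793.31 K
T_min = 15.7 + 793.31 = 809.01 °C

T = 809 °C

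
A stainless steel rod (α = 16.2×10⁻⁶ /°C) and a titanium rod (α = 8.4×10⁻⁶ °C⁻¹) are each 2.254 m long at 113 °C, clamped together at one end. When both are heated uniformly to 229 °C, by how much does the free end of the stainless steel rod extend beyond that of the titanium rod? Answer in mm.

ΔT = 116 K
stainless steel: ΔL = 16.2×10⁻⁶ × 2.254 m × 116 = 4.2357×10⁻³ m = 4.2357 mm
titanium: ΔL = 8.4×10⁻⁶ × 2.254 m × 116 = 2.1963×10⁻³ m = 2.1963 mm
difference = 4.2357 − 2.1963 = 2.0394 mm

2.04 mm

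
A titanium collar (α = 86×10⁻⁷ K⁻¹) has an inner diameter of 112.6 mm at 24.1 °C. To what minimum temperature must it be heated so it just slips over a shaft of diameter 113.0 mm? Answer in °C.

T = 437 °C

Required Δd = 113.0 − 112.6 = 0.4 mm
Δd = αd₀ΔT ⇒ ΔT = Δd/(αd₀) = 0.4 / (86×10⁻⁷ × 112.6) = 413.07 K
T_min = 24.1 + 413.07 = 437.17 °C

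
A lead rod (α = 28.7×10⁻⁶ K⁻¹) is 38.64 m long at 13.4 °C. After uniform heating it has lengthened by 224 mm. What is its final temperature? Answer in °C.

ΔL = αL₀ΔT ⇒ ΔT = ΔL / (αL₀)
ΔT = 224×10⁻³ m / (28.7×10⁻⁶ × 38.64 m) = 201.99 K
T = 13.4 + 201.99 = 215.39 °C

T = 215 °C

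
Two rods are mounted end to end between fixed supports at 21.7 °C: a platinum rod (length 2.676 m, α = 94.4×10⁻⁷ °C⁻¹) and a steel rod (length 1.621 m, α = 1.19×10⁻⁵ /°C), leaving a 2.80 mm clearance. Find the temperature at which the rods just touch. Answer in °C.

α₁L₁ = 2.526144×10⁻⁵ m/K, α₂L₂ = 1.92899×10⁻⁵ m/K → total 4.455134×10⁻⁵ m/K
ΔT = g/(α₁L₁+α₂L₂) = 2.80×10⁻³ / 4.455134×10⁻⁵ = 62.849 K
T = 21.7 + 62.849 = 84.549 °C

T = 84.5 °C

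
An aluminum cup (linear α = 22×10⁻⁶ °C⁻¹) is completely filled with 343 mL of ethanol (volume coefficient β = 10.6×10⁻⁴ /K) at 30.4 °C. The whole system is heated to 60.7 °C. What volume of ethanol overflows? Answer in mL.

10.3 mL

The cup also expands: β_container ≈ 3α = 6.6×10⁻⁵ /K
Net overflow = V₀(β_liq − 3α_cont)ΔT
β − 3α = 1.06×10⁻³ − 6.6×10⁻⁵ = 9.94×10⁻⁴ /K; ΔT = 30.3 K
ΔV = 343 × 9.94×10⁻⁴ × 30.3 = 10.3 mL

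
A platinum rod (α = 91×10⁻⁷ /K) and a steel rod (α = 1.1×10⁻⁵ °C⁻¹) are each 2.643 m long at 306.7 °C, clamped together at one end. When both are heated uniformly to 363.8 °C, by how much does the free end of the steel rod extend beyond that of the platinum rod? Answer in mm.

0.287 mm

ΔT = 57.1 K
platinum: ΔL = 91×10⁻⁷ × 2.643 m × 57.1 = 1.3733×10⁻³ m = 1.3733 mm
steel: ΔL = 1.1×10⁻⁵ × 2.643 m × 57.1 = 1.6601×10⁻³ m = 1.6601 mm
difference = 1.6601 − 1.3733 = 0.2868 mm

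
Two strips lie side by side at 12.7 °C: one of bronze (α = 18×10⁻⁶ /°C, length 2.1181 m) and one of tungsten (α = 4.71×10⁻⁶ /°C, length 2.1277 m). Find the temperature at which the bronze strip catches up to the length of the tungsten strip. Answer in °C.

L₁(1 + α₁ΔT) = L₂(1 + α₂ΔT) ⇒ ΔT = (L₂ − L₁)/(α₁L₁ − α₂L₂)
L₂ − L₁ = 2.1277 − 2.1181 = 9.60×10⁻³ m
α₁L₁ − α₂L₂ = 18×10⁻⁶×2.1181 − 4.71×10⁻⁶×2.1277 = 2.8104333×10⁻⁵ m/K
ΔT = 9.60×10⁻³ / 2.8104333×10⁻⁵ = 341.584 K
T = 12.7 + 341.584 = 354.284 °C

T = 354.3 °C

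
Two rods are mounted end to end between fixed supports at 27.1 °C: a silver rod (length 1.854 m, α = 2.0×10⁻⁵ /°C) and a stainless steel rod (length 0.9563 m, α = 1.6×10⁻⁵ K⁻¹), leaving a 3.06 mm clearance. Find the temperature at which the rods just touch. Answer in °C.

T = 85.5 °C

α₁L₁ = 3.708×10⁻⁵ m/K, α₂L₂ = 1.53008×10⁻⁵ m/K → total 5.23808×10⁻⁵ m/K
ΔT = g/(α₁L₁+α₂L₂) = 3.06×10⁻³ / 5.23808×10⁻⁵ = 58.418 K
T = 27.1 + 58.418 = 85.518 °C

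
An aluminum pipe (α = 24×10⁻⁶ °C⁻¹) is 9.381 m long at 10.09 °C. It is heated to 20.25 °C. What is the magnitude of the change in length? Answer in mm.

ΔL = 2.29 mm

|ΔT| = |20.25 − 10.09| = 10.16 K
ΔL = αL₀ΔT = (24×10⁻⁶)(9.381)(10.16) = 2.29×10⁻³ m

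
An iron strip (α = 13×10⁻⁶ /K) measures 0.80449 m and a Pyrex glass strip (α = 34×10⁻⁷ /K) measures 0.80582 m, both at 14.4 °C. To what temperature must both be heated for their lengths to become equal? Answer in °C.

Equal length when α₁L₁ΔT − α₂L₂ΔT = L₂ − L₁ = 1.33×10⁻³ m
α₁L₁ = 1.045837×10⁻⁵, α₂L₂ = 2.739788×10⁻⁶ → Δ(αL) = 7.718582×10⁻⁶ m/K
ΔT = 1.33×10⁻³ / 7.718582×10⁻⁶ = 172.311 K, so T = 14.4 + 172.311 = 186.711 °C

T = 186.7 °C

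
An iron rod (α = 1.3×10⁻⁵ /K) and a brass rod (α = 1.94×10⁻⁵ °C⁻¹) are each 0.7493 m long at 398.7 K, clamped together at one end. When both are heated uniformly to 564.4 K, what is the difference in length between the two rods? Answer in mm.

ΔT = 165.7 K
iron: ΔL = 1.3×10⁻⁵ × 0.7493 m × 165.7 = 1.6141×10⁻³ m = 1.6141 mm
brass: ΔL = 1.94×10⁻⁵ × 0.7493 m × 165.7 = 2.4087×10⁻³ m = 2.4087 mm
difference = 2.4087 − 1.6141 = 0.7946 mm

0.795 mm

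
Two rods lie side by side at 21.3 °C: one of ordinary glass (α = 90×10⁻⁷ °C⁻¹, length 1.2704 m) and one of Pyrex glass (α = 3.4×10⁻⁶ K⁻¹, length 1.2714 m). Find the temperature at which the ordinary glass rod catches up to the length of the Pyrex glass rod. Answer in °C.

L₁(1 + α₁ΔT) = L₂(1 + α₂ΔT) ⇒ ΔT = (L₂ − L₁)/(α₁L₁ − α₂L₂)
L₂ − L₁ = 1.2714 − 1.2704 = 1.00×10⁻³ m
α₁L₁ − α₂L₂ = 90×10⁻⁷×1.2704 − 3.4×10⁻⁶×1.2714 = 7.11084×10⁻⁶ m/K
ΔT = 1.00×10⁻³ / 7.11084×10⁻⁶ = 140.630 K
T = 21.3 + 140.630 = 161.930 °C

T = 161.9 °C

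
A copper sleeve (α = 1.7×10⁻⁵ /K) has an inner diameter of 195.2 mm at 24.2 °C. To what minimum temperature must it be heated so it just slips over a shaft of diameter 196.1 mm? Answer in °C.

Required Δd = 196.1 − 195.2 = 0.9 mm
Δd = αd₀ΔT ⇒ ΔT = Δd/(αd₀) = 0.9 / (1.7×10⁻⁵ × 195.2) = 271.22 K
T_min = 24.2 + 271.22 = 295.42 °C

T = 295 °C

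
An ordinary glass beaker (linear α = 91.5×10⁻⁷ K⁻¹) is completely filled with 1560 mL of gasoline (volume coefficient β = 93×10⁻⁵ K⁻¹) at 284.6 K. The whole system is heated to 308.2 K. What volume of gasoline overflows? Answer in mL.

33.2 mL

The beaker also expands: β_container ≈ 3α = 2.745×10⁻⁵ /K
Net overflow = V₀(β_liq − 3α_cont)ΔT
β − 3α = 9.30×10⁻⁴ − 2.745×10⁻⁵ = 9.0255×10⁻⁴ /K; ΔT = 23.6 K
ΔV = 1560 × 9.0255×10⁻⁴ × 23.6 = 33.2 mL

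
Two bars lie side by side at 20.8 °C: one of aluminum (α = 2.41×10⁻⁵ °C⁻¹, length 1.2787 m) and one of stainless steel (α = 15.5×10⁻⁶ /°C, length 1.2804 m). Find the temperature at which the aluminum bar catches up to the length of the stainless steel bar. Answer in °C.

T = 175.8 °C

Equal length when α₁L₁ΔT − α₂L₂ΔT = L₂ − L₁ = 1.70×10⁻³ m
α₁L₁ = 3.081667×10⁻⁵, α₂L₂ = 1.98462×10⁻⁵ → Δ(αL) = 1.097047×10⁻⁵ m/K
ΔT = 1.70×10⁻³ / 1.097047×10⁻⁵ = 154.961 K, so T = 20.8 + 154.961 = 175.761 °C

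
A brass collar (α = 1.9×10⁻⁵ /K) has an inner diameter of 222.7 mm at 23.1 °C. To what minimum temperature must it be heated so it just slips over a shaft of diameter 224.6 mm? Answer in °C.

T = 472 °C

Required Δd = 224.6 − 222.7 = 1.9 mm
Δd = αd₀ΔT ⇒ ΔT = Δd/(αd₀) = 1.9 / (1.9×10⁻⁵ × 222.7) = 449.03 K
T_min = 23.1 + 449.03 = 472.13 °C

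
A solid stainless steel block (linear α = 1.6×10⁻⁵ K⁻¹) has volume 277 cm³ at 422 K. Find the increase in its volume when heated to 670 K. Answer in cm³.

ΔV = 3.30 cm³

Isotropic solid: β ≈ 3α = 4.8×10⁻⁵ /K; ΔT = 248 K
ΔV = 3αV₀ΔT = 3(1.6×10⁻⁵)(277)(248) = 3.30 cm³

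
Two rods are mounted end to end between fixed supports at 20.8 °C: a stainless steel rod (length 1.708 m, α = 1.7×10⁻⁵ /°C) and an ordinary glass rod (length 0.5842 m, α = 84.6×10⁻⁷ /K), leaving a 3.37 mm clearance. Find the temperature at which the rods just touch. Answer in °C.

α₁L₁ = 2.9036×10⁻⁵ m/K, α₂L₂ = 4.942332×10⁻⁶ m/K → total 3.3978332×10⁻⁵ m/K
ΔT = g/(α₁L₁+α₂L₂) = 3.37×10⁻³ / 3.3978332×10⁻⁵ = 99.18 K
T = 20.8 + 99.18 = 119.98 °C

T = 120 °C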